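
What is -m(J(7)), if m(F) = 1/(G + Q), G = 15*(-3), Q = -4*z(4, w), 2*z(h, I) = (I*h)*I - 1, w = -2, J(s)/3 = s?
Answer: 1/75 ≈ 0.013333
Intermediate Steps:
J(s) = 3*s
z(h, I) = -1/2 + h*I**2/2 (z(h, I) = ((I*h)*I - 1)/2 = (h*I**2 - 1)/2 = (-1 + h*I**2)/2 = -1/2 + h*I**2/2)
Q = -30 (Q = -4*(-1/2 + (1/2)*4*(-2)**2) = -4*(-1/2 + (1/2)*4*4) = -4*(-1/2 + 8) = -4*15/2 = -30)
G = -45
m(F) = -1/75 (m(F) = 1/(-45 - 30) = 1/(-75) = -1/75)
-m(J(7)) = -1*(-1/75) = 1/75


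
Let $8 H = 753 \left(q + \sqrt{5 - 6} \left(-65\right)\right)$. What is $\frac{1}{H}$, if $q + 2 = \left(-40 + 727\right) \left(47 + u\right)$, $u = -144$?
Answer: $- \frac{266564}{1672046705409} + \frac{260 i}{1672046705409} \approx -1.5942 \cdot 10^{-7} + 1.555 \cdot 10^{-10} i$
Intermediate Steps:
$q = -66641$ ($q = -2 + \left(-40 + 727\right) \left(47 - 144\right) = -2 + 687 \left(-97\right) = -2 - 66639 = -66641$)
$H = - \frac{50180673}{8} - \frac{48945 i}{8}$ ($H = \frac{753 \left(-66641 + \sqrt{5 - 6} \left(-65\right)\right)}{8} = \frac{753 \left(-66641 + \sqrt{-1} \left(-65\right)\right)}{8} = \frac{753 \left(-66641 + i \left(-65\right)\right)}{8} = \frac{753 \left(-66641 - 65 i\right)}{8} = \frac{-50180673 - 48945 i}{8} = - \frac{50180673}{8} - \frac{48945 i}{8} \approx -6.2726 \cdot 10^{6} - 6118.1 i$)
$\frac{1}{H} = \frac{1}{- \frac{50180673}{8} - \frac{48945 i}{8}} = \frac{32 \left(- \frac{50180673}{8} + \frac{48945 i}{8}\right)}{1259051169172977}$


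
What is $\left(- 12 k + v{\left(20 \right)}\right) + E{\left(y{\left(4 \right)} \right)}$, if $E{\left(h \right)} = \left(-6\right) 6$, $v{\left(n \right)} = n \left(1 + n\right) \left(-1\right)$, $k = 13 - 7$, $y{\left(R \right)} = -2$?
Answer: $-528$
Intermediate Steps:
$k = 6$
$v{\left(n \right)} = n \left(-1 - n\right)$
$E{\left(h \right)} = -36$
$\left(- 12 k + v{\left(20 \right)}\right) + E{\left(y{\left(4 \right)} \right)} = \left(\left(-12\right) 6 - 20 \left(1 + 20\right)\right) - 36 = \left(-72 - 20 \cdot 21\right) - 36 = \left(-72 - 420\right) - 36 = -492 - 36 = -528$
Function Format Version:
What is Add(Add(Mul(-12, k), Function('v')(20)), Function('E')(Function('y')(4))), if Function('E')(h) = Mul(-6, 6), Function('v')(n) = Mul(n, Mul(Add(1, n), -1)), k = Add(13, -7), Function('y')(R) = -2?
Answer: -528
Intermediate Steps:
k = 6
Function('v')(n) = Mul(n, Add(-1, Mul(-1, n)))
Function('E')(h) = -36
Add(Add(Mul(-12, k), Function('v')(20)), Function('E')(Function('y')(4))) = Add(Add(Mul(-12, 6), Mul(-1, 20, Add(1, 20))), -36) = Add(Add(-72, Mul(-1, 20, 21)), -36) = Add(Add(-72, -420), -36) = Add(-492, -36) = -528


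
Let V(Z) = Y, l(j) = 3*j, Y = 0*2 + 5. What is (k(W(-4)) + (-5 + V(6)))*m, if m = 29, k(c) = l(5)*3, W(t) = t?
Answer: 1305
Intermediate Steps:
Y = 5 (Y = 0 + 5 = 5)
V(Z) = 5
k(c) = 45 (k(c) = (3*5)*3 = 15*3 = 45)
(k(W(-4)) + (-5 + V(6)))*m = (45 + (-5 + 5))*29 = (45 + 0)*29 = 45*29 = 1305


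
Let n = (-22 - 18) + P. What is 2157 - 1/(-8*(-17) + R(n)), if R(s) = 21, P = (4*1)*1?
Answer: 338648/157 ≈ 2157.0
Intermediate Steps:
P = 4 (P = 4*1 = 4)
n = -36 (n = (-22 - 18) + 4 = -40 + 4 = -36)
2157 - 1/(-8*(-17) + R(n)) = 2157 - 1/(-8*(-17) + 21) = 2157 - 1/(136 + 21) = 2157 - 1/157 = 338648/157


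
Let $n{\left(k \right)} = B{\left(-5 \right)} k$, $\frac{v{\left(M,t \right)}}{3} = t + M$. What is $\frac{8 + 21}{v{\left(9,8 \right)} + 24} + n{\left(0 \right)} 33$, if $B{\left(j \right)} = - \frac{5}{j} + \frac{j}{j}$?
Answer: $\frac{29}{75} \approx 0.38667$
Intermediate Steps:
$v{\left(M,t \right)} = 3 M + 3 t$ ($v{\left(M,t \right)} = 3 \left(t + M\right) = 3 \left(M + t\right) = 3 M + 3 t$)
$B{\left(j \right)} = 1 - \frac{5}{j}$ ($B{\left(j \right)} = - \frac{5}{j} + 1 = 1 - \frac{5}{j}$)
$n{\left(k \right)} = 2 k$ ($n{\left(k \right)} = \frac{-5 - 5}{-5} k = \left(- \frac{1}{5}\right) \left(-10\right) k = 2 k$)
$\frac{8 + 21}{v{\left(9,8 \right)} + 24} + n{\left(0 \right)} 33 = \frac{8 + 21}{\left(3 \cdot 9 + 3 \cdot 8\right) + 24} + 2 \cdot 0 \cdot 33 = \frac{29}{\left(27 + 24\right) + 24} + 0 \cdot 33 = \frac{29}{51 + 24} + 0 = \frac{29}{75} + 0 = \frac{29}{75}$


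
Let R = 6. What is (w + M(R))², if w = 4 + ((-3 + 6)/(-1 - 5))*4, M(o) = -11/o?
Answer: 1/36 ≈ 0.027778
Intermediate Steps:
w = 2 (w = 4 + (3/(-6))*4 = 4 + (3*(-⅙))*4 = 4 - ½*4 = 4 - 2 = 2)
(w + M(R))² = (2 - 11/6)² = (⅙)² = 1/36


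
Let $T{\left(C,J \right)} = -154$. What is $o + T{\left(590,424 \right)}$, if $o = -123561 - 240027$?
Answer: $-363742$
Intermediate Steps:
$o = -363588$
$o + T{\left(590,424 \right)} = -363588 - 154 = -363742$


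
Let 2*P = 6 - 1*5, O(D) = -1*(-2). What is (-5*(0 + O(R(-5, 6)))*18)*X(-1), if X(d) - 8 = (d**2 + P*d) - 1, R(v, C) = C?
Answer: -1350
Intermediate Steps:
O(D) = 2
P = 1/2 (P = (6 - 1*5)/2 = (6 - 5)/2 = (1/2)*1 = 1/2 ≈ 0.50000)
X(d) = 7 + d**2 + d/2 (X(d) = 8 + ((d**2 + d/2) - 1) = 8 + (-1 + d**2 + d/2) = 7 + d**2 + d/2)
(-5*(0 + O(R(-5, 6)))*18)*X(-1) = (-5*(0 + 2)*18)*(7 + (-1)**2 + (1/2)*(-1)) = (-5*2*18)*(7 + 1 - 1/2) = -10*18*(15/2) = -180*15/2 = -1350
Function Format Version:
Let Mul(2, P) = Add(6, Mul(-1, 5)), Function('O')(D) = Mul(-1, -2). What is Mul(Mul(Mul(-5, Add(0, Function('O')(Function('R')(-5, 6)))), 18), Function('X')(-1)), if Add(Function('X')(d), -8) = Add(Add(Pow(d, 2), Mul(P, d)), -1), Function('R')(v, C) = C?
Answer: -1350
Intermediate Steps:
Function('O')(D) = 2
P = Rational(1, 2) (P = Mul(Rational(1, 2), Add(6, Mul(-1, 5))) = Mul(Rational(1, 2), Add(6, -5)) = Mul(Rational(1, 2), 1) = Rational(1, 2) ≈ 0.50000)
Function('X')(d) = Add(7, Pow(d, 2), Mul(Rational(1, 2), d)) (Function('X')(d) = Add(8, Add(Add(Pow(d, 2), Mul(Rational(1, 2), d)), -1)) = Add(8, Add(-1, Pow(d, 2), Mul(Rational(1, 2), d))) = Add(7, Pow(d, 2), Mul(Rational(1, 2), d)))
Mul(Mul(Mul(-5, Add(0, Function('O')(Function('R')(-5, 6)))), 18), Function('X')(-1)) = Mul(Mul(Mul(-5, Add(0, 2)), 18), Add(7, Pow(-1, 2), Mul(Rational(1, 2), -1))) = Mul(Mul(Mul(-5, 2), 18), Add(7, 1, Rational(-1, 2))) = Mul(Mul(-10, 18), Rational(15, 2)) = Mul(-180, Rational(15, 2)) = -1350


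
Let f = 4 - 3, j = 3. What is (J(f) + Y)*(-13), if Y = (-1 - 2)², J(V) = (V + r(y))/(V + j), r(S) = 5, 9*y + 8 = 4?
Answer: -273/2 ≈ -136.50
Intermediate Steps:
y = -4/9 (y = -8/9 + (⅑)*4 = -8/9 + 4/9 = -4/9 ≈ -0.44444)
f = 1
J(V) = (5 + V)/(3 + V) (J(V) = (V + 5)/(V + 3) = (5 + V)/(3 + V))
Y = 9 (Y = (-3)² = 9)
(J(f) + Y)*(-13) = ((5 + 1)/(3 + 1) + 9)*(-13) = (6/4 + 9)*(-13) = ((¼)*6 + 9)*(-13) = (3/2 + 9)*(-13) = (21/2)*(-13) = -273/2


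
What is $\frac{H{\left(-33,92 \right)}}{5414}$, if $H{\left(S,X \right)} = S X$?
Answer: $- \frac{1518}{2707} \approx -0.56077$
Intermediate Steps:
$\frac{H{\left(-33,92 \right)}}{5414} = \frac{\left(-33\right) 92}{5414} = \left(-3036\right) \frac{1}{5414} = - \frac{1518}{2707}$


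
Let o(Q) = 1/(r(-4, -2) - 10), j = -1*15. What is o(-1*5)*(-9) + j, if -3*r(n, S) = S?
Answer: -393/28 ≈ -14.036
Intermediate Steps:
r(n, S) = -S/3
j = -15
o(Q) = -3/28 (o(Q) = 1/(-1/3*(-2) - 10) = 1/(2/3 - 10) = 1/(-28/3) = -3/28)
o(-1*5)*(-9) + j = -3/28*(-9) - 15 = 27/28 - 15 = -393/28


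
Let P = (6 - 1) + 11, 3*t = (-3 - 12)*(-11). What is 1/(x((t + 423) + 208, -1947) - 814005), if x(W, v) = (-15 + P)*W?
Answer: -1/813319 ≈ -1.2295e-6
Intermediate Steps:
t = 55 (t = ((-3 - 12)*(-11))/3 = (-15*(-11))/3 = (⅓)*165 = 55)
P = 16 (P = 5 + 11 = 16)
x(W, v) = W (x(W, v) = (-15 + 16)*W = 1*W = W)
1/(x((t + 423) + 208, -1947) - 814005) = 1/(((55 + 423) + 208) - 814005) = 1/((478 + 208) - 814005) = 1/(686 - 814005) = 1/(-813319) = -1/813319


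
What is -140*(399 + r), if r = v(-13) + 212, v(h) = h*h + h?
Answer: -107380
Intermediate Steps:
v(h) = h + h**2 (v(h) = h**2 + h = h + h**2)
r = 368 (r = -13*(1 - 13) + 212 = -13*(-12) + 212 = 156 + 212 = 368)
-140*(399 + r) = -140*(399 + 368) = -140*767 = -107380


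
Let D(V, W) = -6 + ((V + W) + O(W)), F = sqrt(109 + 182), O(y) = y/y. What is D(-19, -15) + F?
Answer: -39 + sqrt(291) ≈ -21.941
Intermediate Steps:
O(y) = 1
F = sqrt(291) ≈ 17.059
D(V, W) = -5 + V + W (D(V, W) = -6 + ((V + W) + 1) = -6 + (1 + V + W) = -5 + V + W)
D(-19, -15) + F = (-5 - 19 - 15) + sqrt(291) = -39 + sqrt(291)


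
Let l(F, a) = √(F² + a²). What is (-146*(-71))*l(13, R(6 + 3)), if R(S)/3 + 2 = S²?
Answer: 10366*√56338 ≈ 2.4604e+6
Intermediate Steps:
R(S) = -6 + 3*S²
(-146*(-71))*l(13, R(6 + 3)) = (-146*(-71))*√(13² + (-6 + 3*(6 + 3)²)²) = 10366*√(169 + (-6 + 3*9²)²) = 10366*√(169 + (-6 + 3*81)²) = 10366*√(169 + (-6 + 243)²) = 10366*√(169 + 237²) = 10366*√(169 + 56169) = 10366*√56338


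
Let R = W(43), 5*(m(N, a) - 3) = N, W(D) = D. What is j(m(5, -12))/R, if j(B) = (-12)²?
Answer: 144/43 ≈ 3.3488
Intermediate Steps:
m(N, a) = 3 + N/5
j(B) = 144
R = 43
j(m(5, -12))/R = 144/43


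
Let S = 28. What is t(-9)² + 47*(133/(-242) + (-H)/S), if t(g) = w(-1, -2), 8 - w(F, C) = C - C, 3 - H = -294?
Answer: -1559721/3388 ≈ -460.37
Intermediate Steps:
H = 297 (H = 3 - 1*(-294) = 3 + 294 = 297)
w(F, C) = 8 (w(F, C) = 8 - (C - C) = 8 - 1*0 = 8 + 0 = 8)
t(g) = 8
t(-9)² + 47*(133/(-242) + (-H)/S) = 8² + 47*(133/(-242) - 1*297/28) = 64 + 47*(133*(-1/242) - 297*1/28) = 64 + 47*(-133/242 - 297/28) = 64 + 47*(-37799/3388) = 64 - 1776553/3388 = -1559721/3388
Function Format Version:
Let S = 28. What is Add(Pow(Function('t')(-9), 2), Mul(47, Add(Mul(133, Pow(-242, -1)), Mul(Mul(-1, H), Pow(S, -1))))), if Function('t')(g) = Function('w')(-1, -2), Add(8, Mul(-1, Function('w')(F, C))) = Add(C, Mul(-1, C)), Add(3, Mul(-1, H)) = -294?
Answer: Rational(-1559721, 3388) ≈ -460.37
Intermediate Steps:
H = 297 (H = Add(3, Mul(-1, -294)) = Add(3, 294) = 297)
Function('w')(F, C) = 8 (Function('w')(F, C) = Add(8, Mul(-1, Add(C, Mul(-1, C)))) = Add(8, Mul(-1, 0)) = Add(8, 0) = 8)
Function('t')(g) = 8
Add(Pow(Function('t')(-9), 2), Mul(47, Add(Mul(133, Pow(-242, -1)), Mul(Mul(-1, H), Pow(S, -1))))) = Add(Pow(8, 2), Mul(47, Add(Mul(133, Pow(-242, -1)), Mul(Mul(-1, 297), Pow(28, -1))))) = Add(64, Mul(47, Add(Mul(133, Rational(-1, 242)), Mul(-297, Rational(1, 28))))) = Add(64, Mul(47, Add(Rational(-133, 242), Rational(-297, 28)))) = Add(64, Mul(47, Rational(-37799, 3388))) = Add(64, Rational(-1776553, 3388)) = Rational(-1559721, 3388)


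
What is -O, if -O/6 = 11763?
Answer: 70578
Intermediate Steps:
O = -70578 (O = -6*11763 = -70578)
-O = -1*(-70578) = 70578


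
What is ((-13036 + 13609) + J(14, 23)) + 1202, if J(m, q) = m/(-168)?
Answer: 21299/12 ≈ 1774.9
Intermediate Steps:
J(m, q) = -m/168 (J(m, q) = m*(-1/168) = -m/168)
((-13036 + 13609) + J(14, 23)) + 1202 = ((-13036 + 13609) - 1/168*14) + 1202 = (573 - 1/12) + 1202 = 6875/12 + 1202 = 21299/12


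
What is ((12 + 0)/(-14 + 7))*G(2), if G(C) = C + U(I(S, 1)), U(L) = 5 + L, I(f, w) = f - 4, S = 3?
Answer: -72/7 ≈ -10.286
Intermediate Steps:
I(f, w) = -4 + f
G(C) = 4 + C (G(C) = C + (5 + (-4 + 3)) = C + (5 - 1) = C + 4 = 4 + C)
((12 + 0)/(-14 + 7))*G(2) = ((12 + 0)/(-14 + 7))*(4 + 2) = (12/(-7))*6 = (12*(-⅐))*6 = -12/7*6 = -72/7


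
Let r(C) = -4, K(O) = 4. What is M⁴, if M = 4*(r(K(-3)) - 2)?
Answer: 331776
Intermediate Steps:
M = -24 (M = 4*(-4 - 2) = 4*(-6) = -24)
M⁴ = (-24)⁴ = 331776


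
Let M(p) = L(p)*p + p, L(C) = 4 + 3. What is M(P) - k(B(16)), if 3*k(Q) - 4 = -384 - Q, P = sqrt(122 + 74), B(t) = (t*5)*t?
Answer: 1996/3 ≈ 665.33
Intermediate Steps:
B(t) = 5*t**2 (B(t) = (5*t)*t = 5*t**2)
L(C) = 7
P = 14 (P = sqrt(196) = 14)
M(p) = 8*p (M(p) = 7*p + p = 8*p)
k(Q) = -380/3 - Q/3 (k(Q) = 4/3 + (-384 - Q)/3 = 4/3 + (-128 - Q/3) = -380/3 - Q/3)
M(P) - k(B(16)) = 8*14 - (-380/3 - 5*16**2/3) = 112 - (-380/3 - 5*256/3) = 112 - (-380/3 - 1/3*1280) = 112 - (-380/3 - 1280/3) = 112 - 1*(-1660/3) = 112 + 1660/3 = 1996/3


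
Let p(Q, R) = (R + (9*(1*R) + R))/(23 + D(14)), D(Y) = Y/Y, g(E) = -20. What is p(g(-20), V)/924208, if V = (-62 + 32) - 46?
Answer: -209/5545248 ≈ -3.7690e-5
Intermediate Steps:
V = -76 (V = -30 - 46 = -76)
D(Y) = 1
p(Q, R) = 11*R/24 (p(Q, R) = (R + (9*(1*R) + R))/(23 + 1) = (R + (9*R + R))/24 = (R + 10*R)*(1/24) = (11*R)*(1/24) = 11*R/24)
p(g(-20), V)/924208 = ((11/24)*(-76))/924208 = -209/6*1/924208 = -209/5545248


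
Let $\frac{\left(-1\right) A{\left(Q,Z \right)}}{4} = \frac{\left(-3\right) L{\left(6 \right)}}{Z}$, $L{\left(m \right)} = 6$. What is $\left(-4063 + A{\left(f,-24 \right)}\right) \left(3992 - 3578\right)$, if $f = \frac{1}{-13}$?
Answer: $-1683324$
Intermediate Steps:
$f = - \frac{1}{13} \approx -0.076923$
$A{\left(Q,Z \right)} = \frac{72}{Z}$ ($A{\left(Q,Z \right)} = - 4 \frac{\left(-3\right) 6}{Z} = - 4 \left(- \frac{18}{Z}\right) = \frac{72}{Z}$)
$\left(-4063 + A{\left(f,-24 \right)}\right) \left(3992 - 3578\right) = \left(-4063 + \frac{72}{-24}\right) \left(3992 - 3578\right) = \left(-4063 + 72 \left(- \frac{1}{24}\right)\right) 414 = \left(-4063 - 3\right) 414 = \left(-4066\right) 414 = -1683324$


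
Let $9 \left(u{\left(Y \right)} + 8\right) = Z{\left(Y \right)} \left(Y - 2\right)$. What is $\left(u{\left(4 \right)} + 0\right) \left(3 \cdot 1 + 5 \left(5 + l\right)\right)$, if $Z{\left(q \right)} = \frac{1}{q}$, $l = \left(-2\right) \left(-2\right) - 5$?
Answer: $- \frac{3289}{18} \approx -182.72$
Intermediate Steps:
$l = -1$ ($l = 4 - 5 = -1$)
$u{\left(Y \right)} = -8 + \frac{-2 + Y}{9 Y}$ ($u{\left(Y \right)} = -8 + \frac{\frac{1}{Y} \left(Y - 2\right)}{9} = -8 + \frac{\frac{1}{Y} \left(-2 + Y\right)}{9} = -8 + \frac{-2 + Y}{9 Y}$)
$\left(u{\left(4 \right)} + 0\right) \left(3 \cdot 1 + 5 \left(5 + l\right)\right) = \left(\frac{-2 - 284}{9 \cdot 4} + 0\right) \left(3 \cdot 1 + 5 \left(5 - 1\right)\right) = \left(\frac{1}{9} \cdot \frac{1}{4} \left(-2 - 284\right) + 0\right) \left(3 + 5 \cdot 4\right) = \left(\frac{1}{9} \cdot \frac{1}{4} \left(-286\right) + 0\right) \left(3 + 20\right) = \left(- \frac{143}{18} + 0\right) 23 = \left(- \frac{143}{18}\right) 23 = - \frac{3289}{18}$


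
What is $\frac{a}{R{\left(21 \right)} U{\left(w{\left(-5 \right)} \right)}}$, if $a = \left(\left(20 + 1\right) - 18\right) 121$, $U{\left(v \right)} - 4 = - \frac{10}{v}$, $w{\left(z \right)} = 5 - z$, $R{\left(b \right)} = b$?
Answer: $\frac{121}{21} \approx 5.7619$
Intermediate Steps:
$U{\left(v \right)} = 4 - \frac{10}{v}$
$a = 363$ ($a = \left(21 - 18\right) 121 = 3 \cdot 121 = 363$)
$\frac{a}{R{\left(21 \right)} U{\left(w{\left(-5 \right)} \right)}} = \frac{363}{21 \left(4 - \frac{10}{5 - -5}\right)} = \frac{363}{21 \left(4 - \frac{10}{5 + 5}\right)} = \frac{363}{21 \left(4 - \frac{10}{10}\right)} = \frac{363}{21 \left(4 - 1\right)} = \frac{363}{21 \cdot 3} = \frac{363}{63} = 363 \cdot \frac{1}{63} = \frac{121}{21}$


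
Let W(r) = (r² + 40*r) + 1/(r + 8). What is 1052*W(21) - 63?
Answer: 39079973/29 ≈ 1.3476e+6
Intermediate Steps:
W(r) = r² + 1/(8 + r) + 40*r (W(r) = (r² + 40*r) + 1/(8 + r) = r² + 1/(8 + r) + 40*r)
1052*W(21) - 63 = 1052*((1 + 21³ + 48*21² + 320*21)/(8 + 21)) - 63 = 1052*((1 + 9261 + 48*441 + 6720)/29) - 63 = 1052*((1 + 9261 + 21168 + 6720)/29) - 63 = 1052*((1/29)*37150) - 63 = 1052*(37150/29) - 63 = 39081800/29 - 63 = 39079973/29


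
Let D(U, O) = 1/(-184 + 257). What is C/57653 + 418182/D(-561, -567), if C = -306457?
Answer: 1759989313301/57653 ≈ 3.0527e+7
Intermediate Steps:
D(U, O) = 1/73
C/57653 + 418182/D(-561, -567) = -306457/57653 + 418182/(1/73) = -306457*1/57653 + 418182*73 = -306457/57653 + 30527286 = 1759989313301/57653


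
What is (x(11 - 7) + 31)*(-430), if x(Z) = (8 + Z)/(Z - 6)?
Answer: -10750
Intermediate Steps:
x(Z) = (8 + Z)/(-6 + Z)
(x(11 - 7) + 31)*(-430) = ((8 + (11 - 7))/(-6 + (11 - 7)) + 31)*(-430) = ((8 + 4)/(-6 + 4) + 31)*(-430) = (12/(-2) + 31)*(-430) = (-1/2*12 + 31)*(-430) = (-6 + 31)*(-430) = 25*(-430) = -10750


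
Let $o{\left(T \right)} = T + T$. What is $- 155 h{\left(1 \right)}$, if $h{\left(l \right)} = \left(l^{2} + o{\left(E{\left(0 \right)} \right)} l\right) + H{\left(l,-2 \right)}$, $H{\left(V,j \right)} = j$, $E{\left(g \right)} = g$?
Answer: $155$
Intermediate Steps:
$o{\left(T \right)} = 2 T$
$h{\left(l \right)} = -2 + l^{2}$ ($h{\left(l \right)} = \left(l^{2} + 2 \cdot 0 l\right) - 2 = \left(l^{2} + 0 l\right) - 2 = \left(l^{2} + 0\right) - 2 = l^{2} - 2 = -2 + l^{2}$)
$- 155 h{\left(1 \right)} = - 155 \left(-2 + 1^{2}\right) = - 155 \left(-2 + 1\right) = \left(-155\right) \left(-1\right) = 155$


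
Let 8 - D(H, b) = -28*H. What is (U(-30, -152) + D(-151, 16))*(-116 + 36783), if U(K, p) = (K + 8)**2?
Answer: -136987912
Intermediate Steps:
U(K, p) = (8 + K)**2
D(H, b) = 8 + 28*H (D(H, b) = 8 - (-28)*H = 8 + 28*H)
(U(-30, -152) + D(-151, 16))*(-116 + 36783) = ((8 - 30)**2 + (8 + 28*(-151)))*(-116 + 36783) = ((-22)**2 + (8 - 4228))*36667 = (484 - 4220)*36667 = -3736*36667 = -136987912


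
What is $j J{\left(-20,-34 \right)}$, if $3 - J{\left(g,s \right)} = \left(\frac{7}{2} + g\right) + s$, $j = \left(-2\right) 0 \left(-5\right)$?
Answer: $0$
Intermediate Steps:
$j = 0$ ($j = 0 \left(-5\right) = 0$)
$J{\left(g,s \right)} = - \frac{1}{2} - g - s$ ($J{\left(g,s \right)} = 3 - \left(\left(\frac{7}{2} + g\right) + s\right) = 3 - \left(\frac{7}{2} + g + s\right) = - \frac{1}{2} - g - s$)
$j J{\left(-20,-34 \right)} = 0 \left(- \frac{1}{2} - -20 - -34\right) = 0 \left(- \frac{1}{2} + 20 + 34\right) = 0 \cdot \frac{107}{2} = 0$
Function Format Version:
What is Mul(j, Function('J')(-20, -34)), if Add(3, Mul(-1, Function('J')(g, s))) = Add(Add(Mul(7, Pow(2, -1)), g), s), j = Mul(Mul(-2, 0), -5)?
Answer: 0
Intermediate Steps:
j = 0 (j = Mul(0, -5) = 0)
Function('J')(g, s) = Add(Rational(-1, 2), Mul(-1, g), Mul(-1, s)) (Function('J')(g, s) = Add(3, Mul(-1, Add(Add(Mul(7, Pow(2, -1)), g), s))) = Add(3, Mul(-1, Add(Add(Mul(7, Rational(1, 2)), g), s))) = Add(3, Mul(-1, Add(Add(Rational(7, 2), g), s))) = Add(3, Mul(-1, Add(Rational(7, 2), g, s))) = Add(3, Add(Rational(-7, 2), Mul(-1, g), Mul(-1, s))) = Add(Rational(-1, 2), Mul(-1, g), Mul(-1, s)))
Mul(j, Function('J')(-20, -34)) = Mul(0, Add(Rational(-1, 2), Mul(-1, -20), Mul(-1, -34))) = Mul(0, Add(Rational(-1, 2), 20, 34)) = Mul(0, Rational(107, 2)) = 0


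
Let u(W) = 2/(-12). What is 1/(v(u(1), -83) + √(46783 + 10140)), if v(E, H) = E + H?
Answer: 2994/1800227 + 36*√56923/1800227 ≈ 0.0064342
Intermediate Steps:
u(W) = -⅙ (u(W) = 2*(-1/12) = -⅙)
1/(v(u(1), -83) + √(46783 + 10140)) = 1/((-⅙ - 83) + √(46783 + 10140)) = 1/(-499/6 + √56923)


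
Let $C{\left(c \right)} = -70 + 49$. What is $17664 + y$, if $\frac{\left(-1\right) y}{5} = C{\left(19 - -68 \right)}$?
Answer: $17769$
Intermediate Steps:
$C{\left(c \right)} = -21$
$y = 105$ ($y = \left(-5\right) \left(-21\right) = 105$)
$17664 + y = 17664 + 105 = 17769$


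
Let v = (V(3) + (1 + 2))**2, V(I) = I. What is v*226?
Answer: 8136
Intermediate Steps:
v = 36 (v = (3 + (1 + 2))**2 = (3 + 3)**2 = 6**2 = 36)
v*226 = 36*226 = 8136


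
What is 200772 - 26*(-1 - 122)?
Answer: 203970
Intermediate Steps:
200772 - 26*(-1 - 122) = 200772 - 26*(-123) = 200772 - 1*(-3198) = 200772 + 3198 = 203970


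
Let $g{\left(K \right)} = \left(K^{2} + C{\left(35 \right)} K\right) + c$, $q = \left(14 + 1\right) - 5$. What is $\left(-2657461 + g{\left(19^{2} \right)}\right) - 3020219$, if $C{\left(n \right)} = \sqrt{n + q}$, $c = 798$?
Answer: $-5546561 + 1083 \sqrt{5} \approx -5.5441 \cdot 10^{6}$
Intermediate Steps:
$q = 10$ ($q = 15 - 5 = 10$)
$C{\left(n \right)} = \sqrt{10 + n}$ ($C{\left(n \right)} = \sqrt{n + 10} = \sqrt{10 + n}$)
$g{\left(K \right)} = 798 + K^{2} + 3 K \sqrt{5}$ ($g{\left(K \right)} = \left(K^{2} + \sqrt{10 + 35} K\right) + 798 = \left(K^{2} + \sqrt{45} K\right) + 798 = \left(K^{2} + 3 \sqrt{5} K\right) + 798 = \left(K^{2} + 3 K \sqrt{5}\right) + 798 = 798 + K^{2} + 3 K \sqrt{5}$)
$\left(-2657461 + g{\left(19^{2} \right)}\right) - 3020219 = \left(-2657461 + \left(798 + \left(19^{2}\right)^{2} + 3 \cdot 19^{2} \sqrt{5}\right)\right) - 3020219 = \left(-2657461 + \left(798 + 361^{2} + 3 \cdot 361 \sqrt{5}\right)\right) - 3020219 = \left(-2657461 + \left(798 + 130321 + 1083 \sqrt{5}\right)\right) - 3020219 = \left(-2657461 + \left(131119 + 1083 \sqrt{5}\right)\right) - 3020219 = \left(-2526342 + 1083 \sqrt{5}\right) - 3020219 = -5546561 + 1083 \sqrt{5}$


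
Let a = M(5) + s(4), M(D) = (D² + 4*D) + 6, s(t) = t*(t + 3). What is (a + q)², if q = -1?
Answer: 6084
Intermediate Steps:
s(t) = t*(3 + t)
M(D) = 6 + D² + 4*D
a = 79 (a = (6 + 5² + 4*5) + 4*(3 + 4) = (6 + 25 + 20) + 4*7 = 51 + 28 = 79)
(a + q)² = (79 - 1)² = 78² = 6084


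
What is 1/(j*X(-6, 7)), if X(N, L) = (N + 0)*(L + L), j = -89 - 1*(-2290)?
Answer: -1/184884 ≈ -5.4088e-6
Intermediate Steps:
j = 2201 (j = -89 + 2290 = 2201)
X(N, L) = 2*L*N (X(N, L) = N*(2*L) = 2*L*N)
1/(j*X(-6, 7)) = 1/(2201*(2*7*(-6))) = 1/(2201*(-84)) = 1/(-184884) = -1/184884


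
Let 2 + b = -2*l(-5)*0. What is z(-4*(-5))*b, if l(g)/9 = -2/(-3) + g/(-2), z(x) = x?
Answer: -40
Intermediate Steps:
l(g) = 6 - 9*g/2 (l(g) = 9*(-2/(-3) + g/(-2)) = 9*(-2*(-⅓) + g*(-½)) = 9*(⅔ - g/2) = 6 - 9*g/2)
b = -2 (b = -2 - 2*(6 - 9/2*(-5))*0 = -2 - 2*(6 + 45/2)*0 = -2 - 2*57/2*0 = -2 - 57*0 = -2 + 0 = -2)
z(-4*(-5))*b = -4*(-5)*(-2) = 20*(-2) = -40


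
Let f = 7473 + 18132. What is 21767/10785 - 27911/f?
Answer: 3417652/3681999 ≈ 0.92821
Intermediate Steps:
f = 25605
21767/10785 - 27911/f = 21767/10785 - 27911/25605 = 3417652/3681999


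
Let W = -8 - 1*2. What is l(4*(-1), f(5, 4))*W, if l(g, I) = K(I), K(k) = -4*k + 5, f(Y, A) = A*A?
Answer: 590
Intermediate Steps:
f(Y, A) = A²
K(k) = 5 - 4*k
l(g, I) = 5 - 4*I
W = -10 (W = -8 - 2 = -10)
l(4*(-1), f(5, 4))*W = (5 - 4*4²)*(-10) = (5 - 4*16)*(-10) = (5 - 64)*(-10) = -59*(-10) = 590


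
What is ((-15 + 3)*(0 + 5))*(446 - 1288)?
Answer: 50520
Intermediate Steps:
((-15 + 3)*(0 + 5))*(446 - 1288) = -12*5*(-842) = -60*(-842) = 50520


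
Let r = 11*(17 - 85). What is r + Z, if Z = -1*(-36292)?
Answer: 35544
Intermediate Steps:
r = -748 (r = 11*(-68) = -748)
Z = 36292
r + Z = -748 + 36292 = 35544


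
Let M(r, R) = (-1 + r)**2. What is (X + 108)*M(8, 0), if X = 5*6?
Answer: 6762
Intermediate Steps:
X = 30
(X + 108)*M(8, 0) = (30 + 108)*(-1 + 8)**2 = 138*7**2 = 138*49 = 6762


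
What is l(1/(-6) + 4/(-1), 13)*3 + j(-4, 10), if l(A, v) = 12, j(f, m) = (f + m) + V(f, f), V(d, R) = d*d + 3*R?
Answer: 46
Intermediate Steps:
V(d, R) = d² + 3*R
j(f, m) = m + f² + 4*f (j(f, m) = (f + m) + (f² + 3*f) = m + f² + 4*f)
l(1/(-6) + 4/(-1), 13)*3 + j(-4, 10) = 12*3 + (10 + (-4)² + 4*(-4)) = 36 + (10 + 16 - 16) = 36 + 10 = 46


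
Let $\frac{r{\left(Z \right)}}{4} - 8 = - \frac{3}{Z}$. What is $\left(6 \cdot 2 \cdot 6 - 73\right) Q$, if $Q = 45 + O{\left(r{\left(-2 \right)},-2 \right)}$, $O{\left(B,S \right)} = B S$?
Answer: $31$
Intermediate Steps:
$r{\left(Z \right)} = 32 - \frac{12}{Z}$ ($r{\left(Z \right)} = 32 + 4 \left(- \frac{3}{Z}\right) = 32 - \frac{12}{Z}$)
$Q = -31$ ($Q = 45 + \left(32 - \frac{12}{-2}\right) \left(-2\right) = 45 + \left(32 - -6\right) \left(-2\right) = 45 + \left(32 + 6\right) \left(-2\right) = 45 + 38 \left(-2\right) = 45 - 76 = -31$)
$\left(6 \cdot 2 \cdot 6 - 73\right) Q = \left(6 \cdot 2 \cdot 6 - 73\right) \left(-31\right) = \left(12 \cdot 6 - 73\right) \left(-31\right) = \left(72 - 73\right) \left(-31\right) = \left(-1\right) \left(-31\right) = 31$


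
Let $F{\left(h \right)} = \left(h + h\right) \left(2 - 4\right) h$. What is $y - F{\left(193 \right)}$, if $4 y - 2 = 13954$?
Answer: $152485$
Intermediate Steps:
$y = 3489$ ($y = \frac{1}{2} + \frac{1}{4} \cdot 13954 = \frac{1}{2} + \frac{6977}{2} = 3489$)
$F{\left(h \right)} = - 4 h^{2}$ ($F{\left(h \right)} = 2 h \left(-2\right) h = - 4 h h = - 4 h^{2}$)
$y - F{\left(193 \right)} = 3489 - - 4 \cdot 193^{2} = 3489 - \left(-4\right) 37249 = 3489 - -148996 = 3489 + 148996 = 152485$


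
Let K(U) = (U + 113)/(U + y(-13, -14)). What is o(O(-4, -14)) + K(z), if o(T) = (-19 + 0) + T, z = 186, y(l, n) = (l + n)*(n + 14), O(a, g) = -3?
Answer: -3793/186 ≈ -20.392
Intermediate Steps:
y(l, n) = (14 + n)*(l + n) (y(l, n) = (l + n)*(14 + n) = (14 + n)*(l + n))
K(U) = (113 + U)/U (K(U) = (U + 113)/(U + ((-14)**2 + 14*(-13) + 14*(-14) - 13*(-14))) = (113 + U)/(U + (196 - 182 - 196 + 182)) = (113 + U)/(U + 0) = (113 + U)/U)
o(T) = -19 + T
o(O(-4, -14)) + K(z) = (-19 - 3) + (113 + 186)/186 = -22 + (1/186)*299 = -22 + 299/186 = -3793/186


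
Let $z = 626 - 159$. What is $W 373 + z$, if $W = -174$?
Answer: $-64435$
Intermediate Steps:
$z = 467$
$W 373 + z = \left(-174\right) 373 + 467 = -64902 + 467 = -64435$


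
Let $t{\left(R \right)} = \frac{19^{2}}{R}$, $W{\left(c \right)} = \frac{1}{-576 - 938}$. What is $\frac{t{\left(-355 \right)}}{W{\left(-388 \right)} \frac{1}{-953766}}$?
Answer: $- \frac{521284622364}{355} \approx -1.4684 \cdot 10^{9}$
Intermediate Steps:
$W{\left(c \right)} = - \frac{1}{1514}$ ($W{\left(c \right)} = \frac{1}{-1514} = - \frac{1}{1514}$)
$t{\left(R \right)} = \frac{361}{R}$
$\frac{t{\left(-355 \right)}}{W{\left(-388 \right)} \frac{1}{-953766}} = \frac{361 \frac{1}{-355}}{\left(- \frac{1}{1514}\right) \frac{1}{-953766}} = \frac{361 \left(- \frac{1}{355}\right)}{\left(- \frac{1}{1514}\right) \left(- \frac{1}{953766}\right)} = - \frac{361 \frac{1}{\frac{1}{1444001724}}}{355} = \left(- \frac{361}{355}\right) 1444001724 = - \frac{521284622364}{355}$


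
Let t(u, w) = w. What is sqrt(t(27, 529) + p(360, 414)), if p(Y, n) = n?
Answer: sqrt(943) ≈ 30.708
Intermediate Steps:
sqrt(t(27, 529) + p(360, 414)) = sqrt(529 + 414) = sqrt(943)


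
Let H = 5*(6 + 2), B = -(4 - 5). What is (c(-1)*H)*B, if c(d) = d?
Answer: -40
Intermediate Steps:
B = 1 (B = -1*(-1) = 1)
H = 40 (H = 5*8 = 40)
(c(-1)*H)*B = -1*40*1 = -40*1 = -40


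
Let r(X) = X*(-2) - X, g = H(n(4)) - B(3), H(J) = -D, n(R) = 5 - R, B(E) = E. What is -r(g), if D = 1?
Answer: -12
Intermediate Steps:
H(J) = -1 (H(J) = -1*1 = -1)
g = -4 (g = -1 - 1*3 = -1 - 3 = -4)
r(X) = -3*X (r(X) = -2*X - X = -3*X)
-r(g) = -(-3)*(-4) = -1*12 = -12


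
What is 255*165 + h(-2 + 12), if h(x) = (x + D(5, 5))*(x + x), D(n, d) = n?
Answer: 42375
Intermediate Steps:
h(x) = 2*x*(5 + x) (h(x) = (x + 5)*(x + x) = (5 + x)*(2*x) = 2*x*(5 + x))
255*165 + h(-2 + 12) = 255*165 + 2*(-2 + 12)*(5 + (-2 + 12)) = 42075 + 2*10*(5 + 10) = 42075 + 2*10*15 = 42075 + 300 = 42375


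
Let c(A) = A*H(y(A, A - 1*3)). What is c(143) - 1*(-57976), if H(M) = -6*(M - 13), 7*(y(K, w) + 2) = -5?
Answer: 500212/7 ≈ 71459.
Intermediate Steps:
y(K, w) = -19/7 (y(K, w) = -2 + (1/7)*(-5) = -2 - 5/7 = -19/7)
H(M) = 78 - 6*M (H(M) = -6*(-13 + M) = 78 - 6*M)
c(A) = 660*A/7 (c(A) = A*(78 - 6*(-19/7)) = A*(78 + 114/7) = A*(660/7) = 660*A/7)
c(143) - 1*(-57976) = (660/7)*143 - 1*(-57976) = 94380/7 + 57976 = 500212/7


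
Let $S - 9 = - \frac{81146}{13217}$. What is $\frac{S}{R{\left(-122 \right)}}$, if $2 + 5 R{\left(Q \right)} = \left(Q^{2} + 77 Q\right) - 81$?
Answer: $\frac{189035}{71464319} \approx 0.0026452$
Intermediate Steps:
$S = \frac{37807}{13217}$ ($S = 9 - \frac{81146}{13217} = \frac{37807}{13217} \approx 2.8605$)
$R{\left(Q \right)} = - \frac{83}{5} + \frac{Q^{2}}{5} + \frac{77 Q}{5}$ ($R{\left(Q \right)} = - \frac{2}{5} + \frac{\left(Q^{2} + 77 Q\right) - 81}{5} = - \frac{2}{5} + \frac{-81 + Q^{2} + 77 Q}{5} = - \frac{2}{5} + \left(- \frac{81}{5} + \frac{Q^{2}}{5} + \frac{77 Q}{5}\right) = - \frac{83}{5} + \frac{Q^{2}}{5} + \frac{77 Q}{5}$)
$\frac{S}{R{\left(-122 \right)}} = \frac{37807}{13217 \left(- \frac{83}{5} + \frac{\left(-122\right)^{2}}{5} + \frac{77}{5} \left(-122\right)\right)} = \frac{37807}{13217 \left(- \frac{83}{5} + \frac{1}{5} \cdot 14884 - \frac{9394}{5}\right)} = \frac{37807}{13217 \left(- \frac{83}{5} + \frac{14884}{5} - \frac{9394}{5}\right)} = \frac{37807}{13217 \cdot \frac{5407}{5}} = \frac{37807}{13217} \cdot \frac{5}{5407} = \frac{189035}{71464319}$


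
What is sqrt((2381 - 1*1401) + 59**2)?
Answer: sqrt(4461) ≈ 66.791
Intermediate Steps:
sqrt((2381 - 1*1401) + 59**2) = sqrt((2381 - 1401) + 3481) = sqrt(980 + 3481) = sqrt(4461)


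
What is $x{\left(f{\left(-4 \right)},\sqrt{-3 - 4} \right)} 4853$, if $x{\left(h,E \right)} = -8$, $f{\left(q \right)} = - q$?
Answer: $-38824$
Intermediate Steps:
$x{\left(f{\left(-4 \right)},\sqrt{-3 - 4} \right)} 4853 = \left(-8\right) 4853 = -38824$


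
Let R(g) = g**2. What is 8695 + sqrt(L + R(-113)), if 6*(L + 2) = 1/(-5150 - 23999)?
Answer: 8695 + sqrt(390515862575118)/174894 ≈ 8808.0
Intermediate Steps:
L = -349789/174894 (L = -2 + 1/(6*(-5150 - 23999)) = -2 + (1/6)/(-29149) = -2 + (1/6)*(-1/29149) = -2 - 1/174894 = -349789/174894 ≈ -2.0000)
8695 + sqrt(L + R(-113)) = 8695 + sqrt(-349789/174894 + (-113)**2) = 8695 + sqrt(-349789/174894 + 12769) = 8695 + sqrt(2232871697/174894) = 8695 + sqrt(390515862575118)/174894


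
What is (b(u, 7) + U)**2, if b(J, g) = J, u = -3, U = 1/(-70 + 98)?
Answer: 6889/784 ≈ 8.7870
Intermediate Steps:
U = 1/28 ≈ 0.035714
(b(u, 7) + U)**2 = (-3 + 1/28)**2 = (-83/28)**2 = 6889/784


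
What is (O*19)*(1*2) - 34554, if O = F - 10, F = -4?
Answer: -35086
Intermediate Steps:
O = -14 (O = -4 - 10 = -14)
(O*19)*(1*2) - 34554 = (-14*19)*(1*2) - 34554 = -266*2 - 34554 = -532 - 34554 = -35086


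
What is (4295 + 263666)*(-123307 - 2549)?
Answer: -33724499616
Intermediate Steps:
(4295 + 263666)*(-123307 - 2549) = 267961*(-125856) = -33724499616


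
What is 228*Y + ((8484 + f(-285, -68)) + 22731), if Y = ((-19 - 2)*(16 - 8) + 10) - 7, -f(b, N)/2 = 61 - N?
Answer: -6663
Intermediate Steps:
f(b, N) = -122 + 2*N (f(b, N) = -2*(61 - N) = -122 + 2*N)
Y = -165 (Y = (-21*8 + 10) - 7 = (-168 + 10) - 7 = -158 - 7 = -165)
228*Y + ((8484 + f(-285, -68)) + 22731) = 228*(-165) + ((8484 + (-122 + 2*(-68))) + 22731) = -37620 + ((8484 + (-122 - 136)) + 22731) = -37620 + ((8484 - 258) + 22731) = -37620 + (8226 + 22731) = -37620 + 30957 = -6663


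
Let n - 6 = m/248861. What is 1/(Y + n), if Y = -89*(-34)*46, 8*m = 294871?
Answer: 1990888/277135886247 ≈ 7.1838e-6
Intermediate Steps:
m = 294871/8 (m = (1/8)*294871 = 294871/8 ≈ 36859.)
n = 12240199/1990888 (n = 6 + (294871/8)/248861 = 6 + (294871/8)*(1/248861) = 6 + 294871/1990888 = 12240199/1990888 ≈ 6.1481)
Y = 139196 (Y = 3026*46 = 139196)
1/(Y + n) = 1/(139196 + 12240199/1990888) = 1/(277135886247/1990888) = 1990888/277135886247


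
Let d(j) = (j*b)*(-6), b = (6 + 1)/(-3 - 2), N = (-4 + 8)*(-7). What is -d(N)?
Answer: 1176/5 ≈ 235.20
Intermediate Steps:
N = -28 (N = 4*(-7) = -28)
b = -7/5 (b = 7/(-5) = 7*(-⅕) = -7/5 ≈ -1.4000)
d(j) = 42*j/5 (d(j) = (j*(-7/5))*(-6) = -7*j/5*(-6) = 42*j/5)
-d(N) = -42*(-28)/5 = -1*(-1176/5) = 1176/5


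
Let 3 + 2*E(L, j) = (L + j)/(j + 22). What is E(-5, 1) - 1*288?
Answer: -13321/46 ≈ -289.59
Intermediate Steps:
E(L, j) = -3/2 + (L + j)/(2*(22 + j)) (E(L, j) = -3/2 + ((L + j)/(j + 22))/2 = -3/2 + ((L + j)/(22 + j))/2 = -3/2 + (L + j)/(2*(22 + j)))
E(-5, 1) - 1*288 = (-33 + (½)*(-5) - 1*1)/(22 + 1) - 1*288 = (-33 - 5/2 - 1)/23 - 288 = (1/23)*(-73/2) - 288 = -73/46 - 288 = -13321/46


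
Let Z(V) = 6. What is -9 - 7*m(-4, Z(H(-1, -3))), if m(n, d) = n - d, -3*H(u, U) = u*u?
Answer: 61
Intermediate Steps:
H(u, U) = -u²/3 (H(u, U) = -u*u/3 = -u²/3)
-9 - 7*m(-4, Z(H(-1, -3))) = -9 - 7*(-4 - 1*6) = -9 - 7*(-4 - 6) = -9 - 7*(-10) = -9 + 70 = 61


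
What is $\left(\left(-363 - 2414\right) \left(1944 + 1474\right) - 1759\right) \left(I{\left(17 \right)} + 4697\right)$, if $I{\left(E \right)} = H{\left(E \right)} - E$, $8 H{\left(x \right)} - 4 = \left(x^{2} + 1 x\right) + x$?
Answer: $- \frac{358542714015}{8} \approx -4.4818 \cdot 10^{10}$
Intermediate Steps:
$H{\left(x \right)} = \frac{1}{2} + \frac{x}{4} + \frac{x^{2}}{8}$ ($H{\left(x \right)} = \frac{1}{2} + \frac{\left(x^{2} + 1 x\right) + x}{8} = \frac{1}{2} + \frac{\left(x^{2} + x\right) + x}{8} = \frac{1}{2} + \frac{\left(x + x^{2}\right) + x}{8} = \frac{1}{2} + \frac{x^{2} + 2 x}{8} = \frac{1}{2} + \left(\frac{x}{4} + \frac{x^{2}}{8}\right) = \frac{1}{2} + \frac{x}{4} + \frac{x^{2}}{8}$)
$I{\left(E \right)} = \frac{1}{2} - \frac{3 E}{4} + \frac{E^{2}}{8}$ ($I{\left(E \right)} = \left(\frac{1}{2} + \frac{E}{4} + \frac{E^{2}}{8}\right) - E = \frac{1}{2} - \frac{3 E}{4} + \frac{E^{2}}{8}$)
$\left(\left(-363 - 2414\right) \left(1944 + 1474\right) - 1759\right) \left(I{\left(17 \right)} + 4697\right) = \left(\left(-363 - 2414\right) \left(1944 + 1474\right) - 1759\right) \left(\left(\frac{1}{2} - \frac{51}{4} + \frac{17^{2}}{8}\right) + 4697\right) = \left(\left(-2777\right) 3418 - 1759\right) \left(\left(\frac{1}{2} - \frac{51}{4} + \frac{1}{8} \cdot 289\right) + 4697\right) = \left(-9491786 - 1759\right) \left(\left(\frac{1}{2} - \frac{51}{4} + \frac{289}{8}\right) + 4697\right) = - 9493545 \left(\frac{191}{8} + 4697\right) = \left(-9493545\right) \frac{37767}{8} = - \frac{358542714015}{8}$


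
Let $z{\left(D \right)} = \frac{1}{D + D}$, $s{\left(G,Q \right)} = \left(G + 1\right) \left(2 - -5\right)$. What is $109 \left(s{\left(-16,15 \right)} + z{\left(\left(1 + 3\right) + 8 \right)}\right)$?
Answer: $- \frac{274571}{24} \approx -11440.0$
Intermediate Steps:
$s{\left(G,Q \right)} = 7 + 7 G$ ($s{\left(G,Q \right)} = \left(1 + G\right) \left(2 + 5\right) = \left(1 + G\right) 7 = 7 + 7 G$)
$z{\left(D \right)} = \frac{1}{2 D}$
$109 \left(s{\left(-16,15 \right)} + z{\left(\left(1 + 3\right) + 8 \right)}\right) = 109 \left(\left(7 + 7 \left(-16\right)\right) + \frac{1}{2 \left(\left(1 + 3\right) + 8\right)}\right) = 109 \left(\left(7 - 112\right) + \frac{1}{2 \left(4 + 8\right)}\right) = 109 \left(-105 + \frac{1}{2 \cdot 12}\right) = 109 \left(-105 + \frac{1}{2} \cdot \frac{1}{12}\right) = 109 \left(-105 + \frac{1}{24}\right) = 109 \left(- \frac{2519}{24}\right) = - \frac{274571}{24}$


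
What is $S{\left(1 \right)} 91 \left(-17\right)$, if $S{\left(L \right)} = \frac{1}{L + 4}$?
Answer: $- \frac{1547}{5} \approx -309.4$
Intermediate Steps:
$S{\left(L \right)} = \frac{1}{4 + L}$
$S{\left(1 \right)} 91 \left(-17\right) = \frac{1}{4 + 1} \cdot 91 \left(-17\right) = \frac{1}{5} \cdot 91 \left(-17\right) = \frac{91}{5} \left(-17\right) = - \frac{1547}{5}$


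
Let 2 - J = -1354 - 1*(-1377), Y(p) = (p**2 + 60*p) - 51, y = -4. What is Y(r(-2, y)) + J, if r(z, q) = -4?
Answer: -296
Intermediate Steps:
Y(p) = -51 + p**2 + 60*p
J = -21 (J = 2 - (-1354 - 1*(-1377)) = 2 - (-1354 + 1377) = 2 - 1*23 = 2 - 23 = -21)
Y(r(-2, y)) + J = (-51 + (-4)**2 + 60*(-4)) - 21 = (-51 + 16 - 240) - 21 = -275 - 21 = -296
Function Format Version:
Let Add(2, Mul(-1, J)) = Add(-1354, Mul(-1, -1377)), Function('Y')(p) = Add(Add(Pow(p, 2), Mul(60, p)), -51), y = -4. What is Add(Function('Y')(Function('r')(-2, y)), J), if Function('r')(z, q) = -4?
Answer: -296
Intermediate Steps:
Function('Y')(p) = Add(-51, Pow(p, 2), Mul(60, p))
J = -21 (J = Add(2, Mul(-1, Add(-1354, Mul(-1, -1377)))) = Add(2, Mul(-1, Add(-1354, 1377))) = Add(2, Mul(-1, 23)) = Add(2, -23) = -21)
Add(Function('Y')(Function('r')(-2, y)), J) = Add(Add(-51, Pow(-4, 2), Mul(60, -4)), -21) = Add(Add(-51, 16, -240), -21) = Add(-275, -21) = -296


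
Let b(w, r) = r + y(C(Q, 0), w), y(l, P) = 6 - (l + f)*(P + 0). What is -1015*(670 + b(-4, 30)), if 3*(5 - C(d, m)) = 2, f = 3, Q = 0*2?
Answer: -2239090/3 ≈ -7.4636e+5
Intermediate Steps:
Q = 0
C(d, m) = 13/3 (C(d, m) = 5 - ⅓*2 = 5 - ⅔ = 13/3)
y(l, P) = 6 - P*(3 + l) (y(l, P) = 6 - (l + 3)*(P + 0) = 6 - (3 + l)*P = 6 - P*(3 + l))
b(w, r) = 6 + r - 22*w/3 (b(w, r) = r + (6 - 3*w - 1*w*13/3) = r + (6 - 3*w - 13*w/3) = r + (6 - 22*w/3) = 6 + r - 22*w/3)
-1015*(670 + b(-4, 30)) = -1015*(670 + (6 + 30 - 22/3*(-4))) = -1015*(670 + (6 + 30 + 88/3)) = -1015*(670 + 196/3) = -1015*2206/3 = -2239090/3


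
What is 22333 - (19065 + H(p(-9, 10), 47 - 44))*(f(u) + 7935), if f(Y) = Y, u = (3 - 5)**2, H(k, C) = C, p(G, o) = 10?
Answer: -151358519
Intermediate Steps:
u = 4 (u = (-2)**2 = 4)
22333 - (19065 + H(p(-9, 10), 47 - 44))*(f(u) + 7935) = 22333 - (19065 + (47 - 44))*(4 + 7935) = 22333 - (19065 + 3)*7939 = 22333 - 19068*7939 = 22333 - 1*151380852 = 22333 - 151380852 = -151358519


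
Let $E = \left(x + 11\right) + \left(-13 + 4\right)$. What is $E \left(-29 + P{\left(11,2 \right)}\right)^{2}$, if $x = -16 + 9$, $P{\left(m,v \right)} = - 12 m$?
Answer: $-129605$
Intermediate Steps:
$x = -7$
$E = -5$ ($E = \left(-7 + 11\right) + \left(-13 + 4\right) = 4 - 9 = -5$)
$E \left(-29 + P{\left(11,2 \right)}\right)^{2} = - 5 \left(-29 - 132\right)^{2} = - 5 \left(-161\right)^{2} = \left(-5\right) 25921 = -129605$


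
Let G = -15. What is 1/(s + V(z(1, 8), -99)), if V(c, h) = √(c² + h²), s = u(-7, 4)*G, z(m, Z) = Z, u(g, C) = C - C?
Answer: √9865/9865 ≈ 0.010068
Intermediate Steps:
u(g, C) = 0
s = 0 (s = 0*(-15) = 0)
1/(s + V(z(1, 8), -99)) = 1/(0 + √(8² + (-99)²)) = 1/(0 + √(64 + 9801)) = 1/(0 + √9865) = 1/(√9865) = √9865/9865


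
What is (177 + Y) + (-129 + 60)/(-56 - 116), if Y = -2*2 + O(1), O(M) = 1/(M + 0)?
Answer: 29997/172 ≈ 174.40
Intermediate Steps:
O(M) = 1/M
Y = -3 (Y = -2*2 + 1/1 = -4 + 1 = -3)
(177 + Y) + (-129 + 60)/(-56 - 116) = (177 - 3) + (-129 + 60)/(-56 - 116) = 174 - 69/(-172) = 174 - 69*(-1/172) = 174 + 69/172 = 29997/172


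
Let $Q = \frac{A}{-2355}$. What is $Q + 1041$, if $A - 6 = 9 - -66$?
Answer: $\frac{817158}{785} \approx 1041.0$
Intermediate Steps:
$A = 81$ ($A = 6 + \left(9 - -66\right) = 6 + \left(9 + 66\right) = 6 + 75 = 81$)
$Q = - \frac{27}{785}$ ($Q = \frac{81}{-2355} = 81 \left(- \frac{1}{2355}\right) = - \frac{27}{785} \approx -0.034395$)
$Q + 1041 = - \frac{27}{785} + 1041 = \frac{817158}{785}$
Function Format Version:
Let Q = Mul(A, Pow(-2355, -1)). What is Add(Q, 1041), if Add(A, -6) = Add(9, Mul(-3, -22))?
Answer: Rational(817158, 785) ≈ 1041.0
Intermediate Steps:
A = 81 (A = Add(6, Add(9, Mul(-3, -22))) = Add(6, Add(9, 66)) = Add(6, 75) = 81)
Q = Rational(-27, 785) (Q = Mul(81, Pow(-2355, -1)) = Mul(81, Rational(-1, 2355)) = Rational(-27, 785) ≈ -0.034395)
Add(Q, 1041) = Add(Rational(-27, 785), 1041) = Rational(817158, 785)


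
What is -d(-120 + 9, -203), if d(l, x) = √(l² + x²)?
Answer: -√53530 ≈ -231.37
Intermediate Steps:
-d(-120 + 9, -203) = -√((-120 + 9)² + (-203)²) = -√((-111)² + 41209) = -√(12321 + 41209) = -√53530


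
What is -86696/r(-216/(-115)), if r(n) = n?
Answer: -1246255/27 ≈ -46158.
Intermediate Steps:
-86696/r(-216/(-115)) = -86696/((-216/(-115))) = -86696/((-216*(-1/115))) = -86696/216/115 = -86696*115/216 = -1246255/27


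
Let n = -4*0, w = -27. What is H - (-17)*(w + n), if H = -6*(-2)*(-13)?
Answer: -615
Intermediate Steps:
n = 0
H = -156 (H = 12*(-13) = -156)
H - (-17)*(w + n) = -156 - (-17)*(-27 + 0) = -156 - (-17)*(-27) = -156 - 1*459 = -156 - 459 = -615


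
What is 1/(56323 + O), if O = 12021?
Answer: 1/68344 ≈ 1.4632e-5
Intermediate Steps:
1/(56323 + O) = 1/(56323 + 12021) = 1/68344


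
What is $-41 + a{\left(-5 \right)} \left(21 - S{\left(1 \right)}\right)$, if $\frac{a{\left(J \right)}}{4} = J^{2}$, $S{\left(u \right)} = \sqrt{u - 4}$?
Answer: $2059 - 100 i \sqrt{3} \approx 2059.0 - 173.21 i$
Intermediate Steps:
$S{\left(u \right)} = \sqrt{-4 + u}$
$a{\left(J \right)} = 4 J^{2}$
$-41 + a{\left(-5 \right)} \left(21 - S{\left(1 \right)}\right) = -41 + 4 \left(-5\right)^{2} \left(21 - \sqrt{-4 + 1}\right) = -41 + 4 \cdot 25 \left(21 - \sqrt{-3}\right) = -41 + 100 \left(21 - i \sqrt{3}\right) = -41 + \left(2100 - 100 i \sqrt{3}\right) = 2059 - 100 i \sqrt{3}$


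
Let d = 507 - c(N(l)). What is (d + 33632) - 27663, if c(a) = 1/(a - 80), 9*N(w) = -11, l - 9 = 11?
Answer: 4733965/731 ≈ 6476.0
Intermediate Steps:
l = 20 (l = 9 + 11 = 20)
N(w) = -11/9 (N(w) = (1/9)*(-11) = -11/9)
c(a) = 1/(-80 + a)
d = 370626/731 (d = 507 - 1/(-80 - 11/9) = 507 - 1/(-731/9) = 507 - 1*(-9/731) = 507 + 9/731 = 370626/731 ≈ 507.01)
(d + 33632) - 27663 = (370626/731 + 33632) - 27663 = 24955618/731 - 27663 = 4733965/731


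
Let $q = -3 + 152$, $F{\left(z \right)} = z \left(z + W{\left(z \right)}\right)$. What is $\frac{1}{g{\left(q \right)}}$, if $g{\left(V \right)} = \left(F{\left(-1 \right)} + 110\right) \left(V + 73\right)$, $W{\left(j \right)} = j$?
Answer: $\frac{1}{24864} \approx 4.0219 \cdot 10^{-5}$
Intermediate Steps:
$F{\left(z \right)} = 2 z^{2}$ ($F{\left(z \right)} = z \left(z + z\right) = z 2 z = 2 z^{2}$)
$q = 149$
$g{\left(V \right)} = 8176 + 112 V$ ($g{\left(V \right)} = \left(2 \left(-1\right)^{2} + 110\right) \left(V + 73\right) = \left(2 \cdot 1 + 110\right) \left(73 + V\right) = \left(2 + 110\right) \left(73 + V\right) = 112 \left(73 + V\right) = 8176 + 112 V$)
$\frac{1}{g{\left(q \right)}} = \frac{1}{8176 + 112 \cdot 149} = \frac{1}{8176 + 16688} = \frac{1}{24864}$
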